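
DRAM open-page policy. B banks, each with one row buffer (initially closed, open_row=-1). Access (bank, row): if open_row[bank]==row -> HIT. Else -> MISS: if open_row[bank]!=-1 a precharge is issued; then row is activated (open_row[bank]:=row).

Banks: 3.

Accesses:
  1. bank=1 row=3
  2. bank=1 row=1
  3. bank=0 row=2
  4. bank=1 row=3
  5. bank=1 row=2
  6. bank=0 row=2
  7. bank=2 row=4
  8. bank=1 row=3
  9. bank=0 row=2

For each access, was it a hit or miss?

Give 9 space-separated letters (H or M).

Acc 1: bank1 row3 -> MISS (open row3); precharges=0
Acc 2: bank1 row1 -> MISS (open row1); precharges=1
Acc 3: bank0 row2 -> MISS (open row2); precharges=1
Acc 4: bank1 row3 -> MISS (open row3); precharges=2
Acc 5: bank1 row2 -> MISS (open row2); precharges=3
Acc 6: bank0 row2 -> HIT
Acc 7: bank2 row4 -> MISS (open row4); precharges=3
Acc 8: bank1 row3 -> MISS (open row3); precharges=4
Acc 9: bank0 row2 -> HIT

Answer: M M M M M H M M H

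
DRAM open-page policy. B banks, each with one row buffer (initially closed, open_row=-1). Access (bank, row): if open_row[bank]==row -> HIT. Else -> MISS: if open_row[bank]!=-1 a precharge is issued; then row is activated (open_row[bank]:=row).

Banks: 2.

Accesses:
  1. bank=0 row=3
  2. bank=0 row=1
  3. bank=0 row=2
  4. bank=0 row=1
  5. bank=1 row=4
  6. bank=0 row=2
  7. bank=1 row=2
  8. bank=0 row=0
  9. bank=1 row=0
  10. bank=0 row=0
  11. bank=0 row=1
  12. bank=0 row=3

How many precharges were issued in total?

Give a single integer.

Acc 1: bank0 row3 -> MISS (open row3); precharges=0
Acc 2: bank0 row1 -> MISS (open row1); precharges=1
Acc 3: bank0 row2 -> MISS (open row2); precharges=2
Acc 4: bank0 row1 -> MISS (open row1); precharges=3
Acc 5: bank1 row4 -> MISS (open row4); precharges=3
Acc 6: bank0 row2 -> MISS (open row2); precharges=4
Acc 7: bank1 row2 -> MISS (open row2); precharges=5
Acc 8: bank0 row0 -> MISS (open row0); precharges=6
Acc 9: bank1 row0 -> MISS (open row0); precharges=7
Acc 10: bank0 row0 -> HIT
Acc 11: bank0 row1 -> MISS (open row1); precharges=8
Acc 12: bank0 row3 -> MISS (open row3); precharges=9

Answer: 9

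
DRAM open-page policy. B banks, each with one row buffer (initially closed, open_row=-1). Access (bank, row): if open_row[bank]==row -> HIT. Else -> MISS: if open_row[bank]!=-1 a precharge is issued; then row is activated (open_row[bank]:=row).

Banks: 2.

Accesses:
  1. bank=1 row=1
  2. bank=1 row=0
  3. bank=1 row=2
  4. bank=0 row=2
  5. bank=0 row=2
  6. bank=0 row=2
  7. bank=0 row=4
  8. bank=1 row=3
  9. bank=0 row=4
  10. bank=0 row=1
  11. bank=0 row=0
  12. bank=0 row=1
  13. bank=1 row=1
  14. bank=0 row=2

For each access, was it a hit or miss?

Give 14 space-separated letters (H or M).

Acc 1: bank1 row1 -> MISS (open row1); precharges=0
Acc 2: bank1 row0 -> MISS (open row0); precharges=1
Acc 3: bank1 row2 -> MISS (open row2); precharges=2
Acc 4: bank0 row2 -> MISS (open row2); precharges=2
Acc 5: bank0 row2 -> HIT
Acc 6: bank0 row2 -> HIT
Acc 7: bank0 row4 -> MISS (open row4); precharges=3
Acc 8: bank1 row3 -> MISS (open row3); precharges=4
Acc 9: bank0 row4 -> HIT
Acc 10: bank0 row1 -> MISS (open row1); precharges=5
Acc 11: bank0 row0 -> MISS (open row0); precharges=6
Acc 12: bank0 row1 -> MISS (open row1); precharges=7
Acc 13: bank1 row1 -> MISS (open row1); precharges=8
Acc 14: bank0 row2 -> MISS (open row2); precharges=9

Answer: M M M M H H M M H M M M M M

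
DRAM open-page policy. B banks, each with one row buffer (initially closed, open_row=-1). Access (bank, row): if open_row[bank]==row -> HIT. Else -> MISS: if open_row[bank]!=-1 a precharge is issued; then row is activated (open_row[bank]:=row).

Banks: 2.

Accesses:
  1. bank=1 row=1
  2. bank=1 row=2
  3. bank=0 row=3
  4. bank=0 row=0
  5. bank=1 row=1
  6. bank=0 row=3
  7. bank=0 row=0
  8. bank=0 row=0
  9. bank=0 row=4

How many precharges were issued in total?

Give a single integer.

Acc 1: bank1 row1 -> MISS (open row1); precharges=0
Acc 2: bank1 row2 -> MISS (open row2); precharges=1
Acc 3: bank0 row3 -> MISS (open row3); precharges=1
Acc 4: bank0 row0 -> MISS (open row0); precharges=2
Acc 5: bank1 row1 -> MISS (open row1); precharges=3
Acc 6: bank0 row3 -> MISS (open row3); precharges=4
Acc 7: bank0 row0 -> MISS (open row0); precharges=5
Acc 8: bank0 row0 -> HIT
Acc 9: bank0 row4 -> MISS (open row4); precharges=6

Answer: 6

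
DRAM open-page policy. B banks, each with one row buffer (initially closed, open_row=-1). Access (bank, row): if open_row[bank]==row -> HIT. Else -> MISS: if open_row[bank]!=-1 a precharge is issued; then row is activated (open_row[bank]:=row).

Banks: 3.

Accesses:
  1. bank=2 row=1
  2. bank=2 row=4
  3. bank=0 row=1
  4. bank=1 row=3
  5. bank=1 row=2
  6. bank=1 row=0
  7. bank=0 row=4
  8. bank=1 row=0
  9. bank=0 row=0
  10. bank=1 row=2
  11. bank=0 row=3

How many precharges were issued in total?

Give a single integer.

Answer: 7

Derivation:
Acc 1: bank2 row1 -> MISS (open row1); precharges=0
Acc 2: bank2 row4 -> MISS (open row4); precharges=1
Acc 3: bank0 row1 -> MISS (open row1); precharges=1
Acc 4: bank1 row3 -> MISS (open row3); precharges=1
Acc 5: bank1 row2 -> MISS (open row2); precharges=2
Acc 6: bank1 row0 -> MISS (open row0); precharges=3
Acc 7: bank0 row4 -> MISS (open row4); precharges=4
Acc 8: bank1 row0 -> HIT
Acc 9: bank0 row0 -> MISS (open row0); precharges=5
Acc 10: bank1 row2 -> MISS (open row2); precharges=6
Acc 11: bank0 row3 -> MISS (open row3); precharges=7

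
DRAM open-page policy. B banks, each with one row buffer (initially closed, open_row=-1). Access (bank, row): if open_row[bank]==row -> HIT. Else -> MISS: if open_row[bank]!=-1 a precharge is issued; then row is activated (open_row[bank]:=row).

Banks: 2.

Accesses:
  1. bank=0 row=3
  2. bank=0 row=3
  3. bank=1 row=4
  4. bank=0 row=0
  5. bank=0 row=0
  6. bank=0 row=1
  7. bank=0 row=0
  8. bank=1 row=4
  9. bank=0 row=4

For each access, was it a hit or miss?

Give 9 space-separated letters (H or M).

Answer: M H M M H M M H M

Derivation:
Acc 1: bank0 row3 -> MISS (open row3); precharges=0
Acc 2: bank0 row3 -> HIT
Acc 3: bank1 row4 -> MISS (open row4); precharges=0
Acc 4: bank0 row0 -> MISS (open row0); precharges=1
Acc 5: bank0 row0 -> HIT
Acc 6: bank0 row1 -> MISS (open row1); precharges=2
Acc 7: bank0 row0 -> MISS (open row0); precharges=3
Acc 8: bank1 row4 -> HIT
Acc 9: bank0 row4 -> MISS (open row4); precharges=4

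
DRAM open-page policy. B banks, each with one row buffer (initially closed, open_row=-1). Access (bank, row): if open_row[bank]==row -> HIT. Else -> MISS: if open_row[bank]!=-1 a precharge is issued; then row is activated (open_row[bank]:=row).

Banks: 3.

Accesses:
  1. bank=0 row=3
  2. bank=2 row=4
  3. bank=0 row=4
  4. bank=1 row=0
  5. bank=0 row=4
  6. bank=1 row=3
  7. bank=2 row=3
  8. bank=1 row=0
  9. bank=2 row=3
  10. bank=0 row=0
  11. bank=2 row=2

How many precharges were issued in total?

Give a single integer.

Answer: 6

Derivation:
Acc 1: bank0 row3 -> MISS (open row3); precharges=0
Acc 2: bank2 row4 -> MISS (open row4); precharges=0
Acc 3: bank0 row4 -> MISS (open row4); precharges=1
Acc 4: bank1 row0 -> MISS (open row0); precharges=1
Acc 5: bank0 row4 -> HIT
Acc 6: bank1 row3 -> MISS (open row3); precharges=2
Acc 7: bank2 row3 -> MISS (open row3); precharges=3
Acc 8: bank1 row0 -> MISS (open row0); precharges=4
Acc 9: bank2 row3 -> HIT
Acc 10: bank0 row0 -> MISS (open row0); precharges=5
Acc 11: bank2 row2 -> MISS (open row2); precharges=6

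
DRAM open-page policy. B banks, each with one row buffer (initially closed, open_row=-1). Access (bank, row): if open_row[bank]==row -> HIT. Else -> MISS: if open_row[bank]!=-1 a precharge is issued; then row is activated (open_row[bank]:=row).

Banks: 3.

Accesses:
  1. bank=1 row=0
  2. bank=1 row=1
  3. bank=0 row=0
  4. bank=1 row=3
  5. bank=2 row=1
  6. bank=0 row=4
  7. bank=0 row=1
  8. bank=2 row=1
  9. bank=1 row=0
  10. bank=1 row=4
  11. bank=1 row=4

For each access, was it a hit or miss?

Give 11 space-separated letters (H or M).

Answer: M M M M M M M H M M H

Derivation:
Acc 1: bank1 row0 -> MISS (open row0); precharges=0
Acc 2: bank1 row1 -> MISS (open row1); precharges=1
Acc 3: bank0 row0 -> MISS (open row0); precharges=1
Acc 4: bank1 row3 -> MISS (open row3); precharges=2
Acc 5: bank2 row1 -> MISS (open row1); precharges=2
Acc 6: bank0 row4 -> MISS (open row4); precharges=3
Acc 7: bank0 row1 -> MISS (open row1); precharges=4
Acc 8: bank2 row1 -> HIT
Acc 9: bank1 row0 -> MISS (open row0); precharges=5
Acc 10: bank1 row4 -> MISS (open row4); precharges=6
Acc 11: bank1 row4 -> HIT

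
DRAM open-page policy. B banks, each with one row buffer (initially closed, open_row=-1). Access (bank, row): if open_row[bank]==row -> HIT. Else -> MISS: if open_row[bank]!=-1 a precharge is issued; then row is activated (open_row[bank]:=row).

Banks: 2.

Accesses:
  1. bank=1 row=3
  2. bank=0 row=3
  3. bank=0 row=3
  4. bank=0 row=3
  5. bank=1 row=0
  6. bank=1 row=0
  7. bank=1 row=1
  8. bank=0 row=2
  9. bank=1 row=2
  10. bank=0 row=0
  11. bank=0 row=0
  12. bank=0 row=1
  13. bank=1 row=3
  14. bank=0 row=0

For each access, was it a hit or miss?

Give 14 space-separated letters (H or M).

Acc 1: bank1 row3 -> MISS (open row3); precharges=0
Acc 2: bank0 row3 -> MISS (open row3); precharges=0
Acc 3: bank0 row3 -> HIT
Acc 4: bank0 row3 -> HIT
Acc 5: bank1 row0 -> MISS (open row0); precharges=1
Acc 6: bank1 row0 -> HIT
Acc 7: bank1 row1 -> MISS (open row1); precharges=2
Acc 8: bank0 row2 -> MISS (open row2); precharges=3
Acc 9: bank1 row2 -> MISS (open row2); precharges=4
Acc 10: bank0 row0 -> MISS (open row0); precharges=5
Acc 11: bank0 row0 -> HIT
Acc 12: bank0 row1 -> MISS (open row1); precharges=6
Acc 13: bank1 row3 -> MISS (open row3); precharges=7
Acc 14: bank0 row0 -> MISS (open row0); precharges=8

Answer: M M H H M H M M M M H M M M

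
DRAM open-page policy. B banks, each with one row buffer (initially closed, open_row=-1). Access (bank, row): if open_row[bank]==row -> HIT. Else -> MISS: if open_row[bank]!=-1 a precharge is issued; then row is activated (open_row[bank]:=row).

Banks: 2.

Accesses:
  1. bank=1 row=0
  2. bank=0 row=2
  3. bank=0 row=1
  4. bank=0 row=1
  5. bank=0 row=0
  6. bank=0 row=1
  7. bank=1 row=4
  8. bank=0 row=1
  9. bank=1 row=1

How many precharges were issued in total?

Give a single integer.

Acc 1: bank1 row0 -> MISS (open row0); precharges=0
Acc 2: bank0 row2 -> MISS (open row2); precharges=0
Acc 3: bank0 row1 -> MISS (open row1); precharges=1
Acc 4: bank0 row1 -> HIT
Acc 5: bank0 row0 -> MISS (open row0); precharges=2
Acc 6: bank0 row1 -> MISS (open row1); precharges=3
Acc 7: bank1 row4 -> MISS (open row4); precharges=4
Acc 8: bank0 row1 -> HIT
Acc 9: bank1 row1 -> MISS (open row1); precharges=5

Answer: 5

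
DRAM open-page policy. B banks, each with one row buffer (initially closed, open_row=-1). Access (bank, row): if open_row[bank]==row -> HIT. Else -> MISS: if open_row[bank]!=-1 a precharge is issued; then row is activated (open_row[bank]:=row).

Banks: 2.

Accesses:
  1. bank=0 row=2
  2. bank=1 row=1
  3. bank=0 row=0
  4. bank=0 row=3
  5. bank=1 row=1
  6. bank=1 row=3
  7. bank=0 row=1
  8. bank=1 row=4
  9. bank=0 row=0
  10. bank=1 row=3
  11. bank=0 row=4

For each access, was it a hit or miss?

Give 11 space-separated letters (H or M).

Acc 1: bank0 row2 -> MISS (open row2); precharges=0
Acc 2: bank1 row1 -> MISS (open row1); precharges=0
Acc 3: bank0 row0 -> MISS (open row0); precharges=1
Acc 4: bank0 row3 -> MISS (open row3); precharges=2
Acc 5: bank1 row1 -> HIT
Acc 6: bank1 row3 -> MISS (open row3); precharges=3
Acc 7: bank0 row1 -> MISS (open row1); precharges=4
Acc 8: bank1 row4 -> MISS (open row4); precharges=5
Acc 9: bank0 row0 -> MISS (open row0); precharges=6
Acc 10: bank1 row3 -> MISS (open row3); precharges=7
Acc 11: bank0 row4 -> MISS (open row4); precharges=8

Answer: M M M M H M M M M M M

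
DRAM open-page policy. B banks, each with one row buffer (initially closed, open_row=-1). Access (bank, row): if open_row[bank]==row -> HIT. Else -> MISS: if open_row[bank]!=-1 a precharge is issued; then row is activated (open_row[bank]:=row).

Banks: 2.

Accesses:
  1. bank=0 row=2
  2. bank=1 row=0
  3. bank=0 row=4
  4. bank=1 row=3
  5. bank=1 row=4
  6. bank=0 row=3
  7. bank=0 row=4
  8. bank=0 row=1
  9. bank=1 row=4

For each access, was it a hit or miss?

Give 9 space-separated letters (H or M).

Answer: M M M M M M M M H

Derivation:
Acc 1: bank0 row2 -> MISS (open row2); precharges=0
Acc 2: bank1 row0 -> MISS (open row0); precharges=0
Acc 3: bank0 row4 -> MISS (open row4); precharges=1
Acc 4: bank1 row3 -> MISS (open row3); precharges=2
Acc 5: bank1 row4 -> MISS (open row4); precharges=3
Acc 6: bank0 row3 -> MISS (open row3); precharges=4
Acc 7: bank0 row4 -> MISS (open row4); precharges=5
Acc 8: bank0 row1 -> MISS (open row1); precharges=6
Acc 9: bank1 row4 -> HIT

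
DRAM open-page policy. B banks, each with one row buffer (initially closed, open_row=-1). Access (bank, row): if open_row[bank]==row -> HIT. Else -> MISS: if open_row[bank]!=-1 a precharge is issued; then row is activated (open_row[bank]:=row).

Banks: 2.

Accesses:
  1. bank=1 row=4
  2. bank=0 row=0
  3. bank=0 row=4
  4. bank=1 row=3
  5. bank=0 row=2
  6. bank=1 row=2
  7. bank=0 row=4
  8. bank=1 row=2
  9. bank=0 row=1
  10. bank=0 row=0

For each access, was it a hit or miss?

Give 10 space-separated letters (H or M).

Answer: M M M M M M M H M M

Derivation:
Acc 1: bank1 row4 -> MISS (open row4); precharges=0
Acc 2: bank0 row0 -> MISS (open row0); precharges=0
Acc 3: bank0 row4 -> MISS (open row4); precharges=1
Acc 4: bank1 row3 -> MISS (open row3); precharges=2
Acc 5: bank0 row2 -> MISS (open row2); precharges=3
Acc 6: bank1 row2 -> MISS (open row2); precharges=4
Acc 7: bank0 row4 -> MISS (open row4); precharges=5
Acc 8: bank1 row2 -> HIT
Acc 9: bank0 row1 -> MISS (open row1); precharges=6
Acc 10: bank0 row0 -> MISS (open row0); precharges=7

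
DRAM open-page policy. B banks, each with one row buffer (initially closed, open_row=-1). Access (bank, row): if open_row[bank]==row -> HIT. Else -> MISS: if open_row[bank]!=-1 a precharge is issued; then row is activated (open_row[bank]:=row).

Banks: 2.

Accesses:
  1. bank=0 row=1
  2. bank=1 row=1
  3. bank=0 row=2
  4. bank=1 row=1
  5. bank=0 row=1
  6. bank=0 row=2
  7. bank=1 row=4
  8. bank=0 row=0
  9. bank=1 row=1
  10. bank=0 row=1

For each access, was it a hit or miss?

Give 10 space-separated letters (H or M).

Acc 1: bank0 row1 -> MISS (open row1); precharges=0
Acc 2: bank1 row1 -> MISS (open row1); precharges=0
Acc 3: bank0 row2 -> MISS (open row2); precharges=1
Acc 4: bank1 row1 -> HIT
Acc 5: bank0 row1 -> MISS (open row1); precharges=2
Acc 6: bank0 row2 -> MISS (open row2); precharges=3
Acc 7: bank1 row4 -> MISS (open row4); precharges=4
Acc 8: bank0 row0 -> MISS (open row0); precharges=5
Acc 9: bank1 row1 -> MISS (open row1); precharges=6
Acc 10: bank0 row1 -> MISS (open row1); precharges=7

Answer: M M M H M M M M M M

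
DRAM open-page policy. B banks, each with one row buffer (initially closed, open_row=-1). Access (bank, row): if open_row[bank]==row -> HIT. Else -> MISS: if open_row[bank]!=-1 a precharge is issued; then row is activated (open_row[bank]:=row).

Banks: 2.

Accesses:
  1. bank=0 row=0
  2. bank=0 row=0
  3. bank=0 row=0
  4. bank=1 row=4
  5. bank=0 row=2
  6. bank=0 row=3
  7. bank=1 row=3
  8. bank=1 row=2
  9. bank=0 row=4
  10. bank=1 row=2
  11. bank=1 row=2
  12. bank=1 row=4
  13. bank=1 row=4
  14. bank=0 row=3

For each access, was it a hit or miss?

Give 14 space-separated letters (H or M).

Acc 1: bank0 row0 -> MISS (open row0); precharges=0
Acc 2: bank0 row0 -> HIT
Acc 3: bank0 row0 -> HIT
Acc 4: bank1 row4 -> MISS (open row4); precharges=0
Acc 5: bank0 row2 -> MISS (open row2); precharges=1
Acc 6: bank0 row3 -> MISS (open row3); precharges=2
Acc 7: bank1 row3 -> MISS (open row3); precharges=3
Acc 8: bank1 row2 -> MISS (open row2); precharges=4
Acc 9: bank0 row4 -> MISS (open row4); precharges=5
Acc 10: bank1 row2 -> HIT
Acc 11: bank1 row2 -> HIT
Acc 12: bank1 row4 -> MISS (open row4); precharges=6
Acc 13: bank1 row4 -> HIT
Acc 14: bank0 row3 -> MISS (open row3); precharges=7

Answer: M H H M M M M M M H H M H M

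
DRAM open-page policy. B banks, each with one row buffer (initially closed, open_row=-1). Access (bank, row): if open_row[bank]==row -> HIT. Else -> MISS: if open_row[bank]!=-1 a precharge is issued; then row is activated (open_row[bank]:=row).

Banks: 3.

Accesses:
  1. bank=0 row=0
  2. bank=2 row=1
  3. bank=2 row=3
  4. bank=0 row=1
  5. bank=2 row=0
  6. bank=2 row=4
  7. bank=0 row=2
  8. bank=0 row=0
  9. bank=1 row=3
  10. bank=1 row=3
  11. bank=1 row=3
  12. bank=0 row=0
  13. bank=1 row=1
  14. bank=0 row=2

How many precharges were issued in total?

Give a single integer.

Acc 1: bank0 row0 -> MISS (open row0); precharges=0
Acc 2: bank2 row1 -> MISS (open row1); precharges=0
Acc 3: bank2 row3 -> MISS (open row3); precharges=1
Acc 4: bank0 row1 -> MISS (open row1); precharges=2
Acc 5: bank2 row0 -> MISS (open row0); precharges=3
Acc 6: bank2 row4 -> MISS (open row4); precharges=4
Acc 7: bank0 row2 -> MISS (open row2); precharges=5
Acc 8: bank0 row0 -> MISS (open row0); precharges=6
Acc 9: bank1 row3 -> MISS (open row3); precharges=6
Acc 10: bank1 row3 -> HIT
Acc 11: bank1 row3 -> HIT
Acc 12: bank0 row0 -> HIT
Acc 13: bank1 row1 -> MISS (open row1); precharges=7
Acc 14: bank0 row2 -> MISS (open row2); precharges=8

Answer: 8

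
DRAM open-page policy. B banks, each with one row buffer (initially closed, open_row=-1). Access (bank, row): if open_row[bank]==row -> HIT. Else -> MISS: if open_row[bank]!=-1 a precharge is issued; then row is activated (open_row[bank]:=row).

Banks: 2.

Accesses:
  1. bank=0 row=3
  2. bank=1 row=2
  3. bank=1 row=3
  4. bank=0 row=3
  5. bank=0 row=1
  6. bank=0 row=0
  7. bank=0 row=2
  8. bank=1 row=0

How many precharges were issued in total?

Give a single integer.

Acc 1: bank0 row3 -> MISS (open row3); precharges=0
Acc 2: bank1 row2 -> MISS (open row2); precharges=0
Acc 3: bank1 row3 -> MISS (open row3); precharges=1
Acc 4: bank0 row3 -> HIT
Acc 5: bank0 row1 -> MISS (open row1); precharges=2
Acc 6: bank0 row0 -> MISS (open row0); precharges=3
Acc 7: bank0 row2 -> MISS (open row2); precharges=4
Acc 8: bank1 row0 -> MISS (open row0); precharges=5

Answer: 5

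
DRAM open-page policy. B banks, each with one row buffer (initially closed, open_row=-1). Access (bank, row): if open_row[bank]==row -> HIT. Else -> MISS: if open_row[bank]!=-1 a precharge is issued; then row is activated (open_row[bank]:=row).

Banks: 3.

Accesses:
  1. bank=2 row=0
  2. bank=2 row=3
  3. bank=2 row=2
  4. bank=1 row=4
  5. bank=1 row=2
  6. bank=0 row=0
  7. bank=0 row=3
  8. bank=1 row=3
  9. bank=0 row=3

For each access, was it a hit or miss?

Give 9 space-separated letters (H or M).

Acc 1: bank2 row0 -> MISS (open row0); precharges=0
Acc 2: bank2 row3 -> MISS (open row3); precharges=1
Acc 3: bank2 row2 -> MISS (open row2); precharges=2
Acc 4: bank1 row4 -> MISS (open row4); precharges=2
Acc 5: bank1 row2 -> MISS (open row2); precharges=3
Acc 6: bank0 row0 -> MISS (open row0); precharges=3
Acc 7: bank0 row3 -> MISS (open row3); precharges=4
Acc 8: bank1 row3 -> MISS (open row3); precharges=5
Acc 9: bank0 row3 -> HIT

Answer: M M M M M M M M H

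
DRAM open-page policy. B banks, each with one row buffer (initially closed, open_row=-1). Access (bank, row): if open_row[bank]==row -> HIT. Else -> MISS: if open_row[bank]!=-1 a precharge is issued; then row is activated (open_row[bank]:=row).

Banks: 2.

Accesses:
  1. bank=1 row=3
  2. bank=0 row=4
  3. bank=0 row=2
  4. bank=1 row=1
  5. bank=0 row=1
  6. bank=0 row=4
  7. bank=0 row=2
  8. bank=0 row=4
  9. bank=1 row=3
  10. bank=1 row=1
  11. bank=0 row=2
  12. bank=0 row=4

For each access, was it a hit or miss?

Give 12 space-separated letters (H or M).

Answer: M M M M M M M M M M M M

Derivation:
Acc 1: bank1 row3 -> MISS (open row3); precharges=0
Acc 2: bank0 row4 -> MISS (open row4); precharges=0
Acc 3: bank0 row2 -> MISS (open row2); precharges=1
Acc 4: bank1 row1 -> MISS (open row1); precharges=2
Acc 5: bank0 row1 -> MISS (open row1); precharges=3
Acc 6: bank0 row4 -> MISS (open row4); precharges=4
Acc 7: bank0 row2 -> MISS (open row2); precharges=5
Acc 8: bank0 row4 -> MISS (open row4); precharges=6
Acc 9: bank1 row3 -> MISS (open row3); precharges=7
Acc 10: bank1 row1 -> MISS (open row1); precharges=8
Acc 11: bank0 row2 -> MISS (open row2); precharges=9
Acc 12: bank0 row4 -> MISS (open row4); precharges=10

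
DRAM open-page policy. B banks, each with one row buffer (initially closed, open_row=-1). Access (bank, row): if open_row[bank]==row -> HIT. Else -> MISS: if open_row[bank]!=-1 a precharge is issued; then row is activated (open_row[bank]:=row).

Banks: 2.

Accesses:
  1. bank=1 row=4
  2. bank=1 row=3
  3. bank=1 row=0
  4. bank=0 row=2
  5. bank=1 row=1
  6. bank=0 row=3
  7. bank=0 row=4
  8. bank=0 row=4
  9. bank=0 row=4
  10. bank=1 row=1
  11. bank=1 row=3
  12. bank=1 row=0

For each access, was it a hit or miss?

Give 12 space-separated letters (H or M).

Answer: M M M M M M M H H H M M

Derivation:
Acc 1: bank1 row4 -> MISS (open row4); precharges=0
Acc 2: bank1 row3 -> MISS (open row3); precharges=1
Acc 3: bank1 row0 -> MISS (open row0); precharges=2
Acc 4: bank0 row2 -> MISS (open row2); precharges=2
Acc 5: bank1 row1 -> MISS (open row1); precharges=3
Acc 6: bank0 row3 -> MISS (open row3); precharges=4
Acc 7: bank0 row4 -> MISS (open row4); precharges=5
Acc 8: bank0 row4 -> HIT
Acc 9: bank0 row4 -> HIT
Acc 10: bank1 row1 -> HIT
Acc 11: bank1 row3 -> MISS (open row3); precharges=6
Acc 12: bank1 row0 -> MISS (open row0); precharges=7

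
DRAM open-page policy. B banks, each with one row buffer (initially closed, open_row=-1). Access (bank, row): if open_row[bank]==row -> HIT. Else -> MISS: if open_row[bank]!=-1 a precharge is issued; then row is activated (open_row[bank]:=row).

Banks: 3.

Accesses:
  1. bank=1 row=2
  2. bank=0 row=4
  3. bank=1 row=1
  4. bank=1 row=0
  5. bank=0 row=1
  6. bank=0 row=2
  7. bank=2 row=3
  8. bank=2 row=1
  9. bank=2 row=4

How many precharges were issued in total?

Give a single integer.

Acc 1: bank1 row2 -> MISS (open row2); precharges=0
Acc 2: bank0 row4 -> MISS (open row4); precharges=0
Acc 3: bank1 row1 -> MISS (open row1); precharges=1
Acc 4: bank1 row0 -> MISS (open row0); precharges=2
Acc 5: bank0 row1 -> MISS (open row1); precharges=3
Acc 6: bank0 row2 -> MISS (open row2); precharges=4
Acc 7: bank2 row3 -> MISS (open row3); precharges=4
Acc 8: bank2 row1 -> MISS (open row1); precharges=5
Acc 9: bank2 row4 -> MISS (open row4); precharges=6

Answer: 6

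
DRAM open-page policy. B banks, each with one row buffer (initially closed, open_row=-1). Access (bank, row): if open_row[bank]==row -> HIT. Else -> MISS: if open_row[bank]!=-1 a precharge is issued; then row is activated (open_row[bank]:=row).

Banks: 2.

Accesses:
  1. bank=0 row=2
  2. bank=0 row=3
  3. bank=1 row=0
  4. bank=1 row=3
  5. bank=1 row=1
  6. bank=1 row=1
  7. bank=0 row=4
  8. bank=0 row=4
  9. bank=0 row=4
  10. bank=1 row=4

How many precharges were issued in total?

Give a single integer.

Acc 1: bank0 row2 -> MISS (open row2); precharges=0
Acc 2: bank0 row3 -> MISS (open row3); precharges=1
Acc 3: bank1 row0 -> MISS (open row0); precharges=1
Acc 4: bank1 row3 -> MISS (open row3); precharges=2
Acc 5: bank1 row1 -> MISS (open row1); precharges=3
Acc 6: bank1 row1 -> HIT
Acc 7: bank0 row4 -> MISS (open row4); precharges=4
Acc 8: bank0 row4 -> HIT
Acc 9: bank0 row4 -> HIT
Acc 10: bank1 row4 -> MISS (open row4); precharges=5

Answer: 5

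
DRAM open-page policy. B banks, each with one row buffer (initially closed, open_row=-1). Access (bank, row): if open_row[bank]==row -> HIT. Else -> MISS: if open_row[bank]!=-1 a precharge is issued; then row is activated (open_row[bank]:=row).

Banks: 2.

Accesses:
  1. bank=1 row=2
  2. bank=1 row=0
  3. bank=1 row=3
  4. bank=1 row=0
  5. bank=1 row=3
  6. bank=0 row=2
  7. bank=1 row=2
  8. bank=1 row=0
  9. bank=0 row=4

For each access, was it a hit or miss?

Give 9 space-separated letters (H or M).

Answer: M M M M M M M M M

Derivation:
Acc 1: bank1 row2 -> MISS (open row2); precharges=0
Acc 2: bank1 row0 -> MISS (open row0); precharges=1
Acc 3: bank1 row3 -> MISS (open row3); precharges=2
Acc 4: bank1 row0 -> MISS (open row0); precharges=3
Acc 5: bank1 row3 -> MISS (open row3); precharges=4
Acc 6: bank0 row2 -> MISS (open row2); precharges=4
Acc 7: bank1 row2 -> MISS (open row2); precharges=5
Acc 8: bank1 row0 -> MISS (open row0); precharges=6
Acc 9: bank0 row4 -> MISS (open row4); precharges=7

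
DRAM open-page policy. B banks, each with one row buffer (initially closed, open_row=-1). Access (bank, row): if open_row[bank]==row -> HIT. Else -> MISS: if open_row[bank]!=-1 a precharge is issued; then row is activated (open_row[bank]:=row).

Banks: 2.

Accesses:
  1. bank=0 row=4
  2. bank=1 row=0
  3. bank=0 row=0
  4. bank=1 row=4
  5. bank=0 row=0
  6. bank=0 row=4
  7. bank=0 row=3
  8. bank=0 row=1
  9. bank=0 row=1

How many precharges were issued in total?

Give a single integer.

Answer: 5

Derivation:
Acc 1: bank0 row4 -> MISS (open row4); precharges=0
Acc 2: bank1 row0 -> MISS (open row0); precharges=0
Acc 3: bank0 row0 -> MISS (open row0); precharges=1
Acc 4: bank1 row4 -> MISS (open row4); precharges=2
Acc 5: bank0 row0 -> HIT
Acc 6: bank0 row4 -> MISS (open row4); precharges=3
Acc 7: bank0 row3 -> MISS (open row3); precharges=4
Acc 8: bank0 row1 -> MISS (open row1); precharges=5
Acc 9: bank0 row1 -> HIT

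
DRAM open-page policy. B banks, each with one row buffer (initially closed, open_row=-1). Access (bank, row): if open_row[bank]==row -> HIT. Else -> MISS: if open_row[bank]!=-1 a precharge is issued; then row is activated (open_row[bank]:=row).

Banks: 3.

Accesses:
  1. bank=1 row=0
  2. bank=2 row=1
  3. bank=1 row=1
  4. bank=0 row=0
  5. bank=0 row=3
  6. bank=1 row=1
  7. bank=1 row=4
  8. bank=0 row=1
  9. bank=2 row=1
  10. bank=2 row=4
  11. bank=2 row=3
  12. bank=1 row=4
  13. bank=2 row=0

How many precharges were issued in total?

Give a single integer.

Acc 1: bank1 row0 -> MISS (open row0); precharges=0
Acc 2: bank2 row1 -> MISS (open row1); precharges=0
Acc 3: bank1 row1 -> MISS (open row1); precharges=1
Acc 4: bank0 row0 -> MISS (open row0); precharges=1
Acc 5: bank0 row3 -> MISS (open row3); precharges=2
Acc 6: bank1 row1 -> HIT
Acc 7: bank1 row4 -> MISS (open row4); precharges=3
Acc 8: bank0 row1 -> MISS (open row1); precharges=4
Acc 9: bank2 row1 -> HIT
Acc 10: bank2 row4 -> MISS (open row4); precharges=5
Acc 11: bank2 row3 -> MISS (open row3); precharges=6
Acc 12: bank1 row4 -> HIT
Acc 13: bank2 row0 -> MISS (open row0); precharges=7

Answer: 7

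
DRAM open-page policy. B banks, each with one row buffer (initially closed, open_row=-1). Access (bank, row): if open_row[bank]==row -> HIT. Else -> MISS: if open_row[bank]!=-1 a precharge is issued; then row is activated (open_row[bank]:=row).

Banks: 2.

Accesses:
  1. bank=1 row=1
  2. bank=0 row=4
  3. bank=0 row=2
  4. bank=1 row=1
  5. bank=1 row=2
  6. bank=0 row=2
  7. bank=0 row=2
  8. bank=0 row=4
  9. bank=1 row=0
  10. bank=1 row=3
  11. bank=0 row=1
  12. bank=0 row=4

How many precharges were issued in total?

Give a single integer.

Answer: 7

Derivation:
Acc 1: bank1 row1 -> MISS (open row1); precharges=0
Acc 2: bank0 row4 -> MISS (open row4); precharges=0
Acc 3: bank0 row2 -> MISS (open row2); precharges=1
Acc 4: bank1 row1 -> HIT
Acc 5: bank1 row2 -> MISS (open row2); precharges=2
Acc 6: bank0 row2 -> HIT
Acc 7: bank0 row2 -> HIT
Acc 8: bank0 row4 -> MISS (open row4); precharges=3
Acc 9: bank1 row0 -> MISS (open row0); precharges=4
Acc 10: bank1 row3 -> MISS (open row3); precharges=5
Acc 11: bank0 row1 -> MISS (open row1); precharges=6
Acc 12: bank0 row4 -> MISS (open row4); precharges=7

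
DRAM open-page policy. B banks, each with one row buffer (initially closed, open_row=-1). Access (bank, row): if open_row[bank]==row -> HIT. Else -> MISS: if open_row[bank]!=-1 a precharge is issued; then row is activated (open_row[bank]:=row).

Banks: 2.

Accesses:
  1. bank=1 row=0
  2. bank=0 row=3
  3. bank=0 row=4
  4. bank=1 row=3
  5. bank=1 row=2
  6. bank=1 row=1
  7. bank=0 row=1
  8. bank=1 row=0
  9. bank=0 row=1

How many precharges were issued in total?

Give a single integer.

Acc 1: bank1 row0 -> MISS (open row0); precharges=0
Acc 2: bank0 row3 -> MISS (open row3); precharges=0
Acc 3: bank0 row4 -> MISS (open row4); precharges=1
Acc 4: bank1 row3 -> MISS (open row3); precharges=2
Acc 5: bank1 row2 -> MISS (open row2); precharges=3
Acc 6: bank1 row1 -> MISS (open row1); precharges=4
Acc 7: bank0 row1 -> MISS (open row1); precharges=5
Acc 8: bank1 row0 -> MISS (open row0); precharges=6
Acc 9: bank0 row1 -> HIT

Answer: 6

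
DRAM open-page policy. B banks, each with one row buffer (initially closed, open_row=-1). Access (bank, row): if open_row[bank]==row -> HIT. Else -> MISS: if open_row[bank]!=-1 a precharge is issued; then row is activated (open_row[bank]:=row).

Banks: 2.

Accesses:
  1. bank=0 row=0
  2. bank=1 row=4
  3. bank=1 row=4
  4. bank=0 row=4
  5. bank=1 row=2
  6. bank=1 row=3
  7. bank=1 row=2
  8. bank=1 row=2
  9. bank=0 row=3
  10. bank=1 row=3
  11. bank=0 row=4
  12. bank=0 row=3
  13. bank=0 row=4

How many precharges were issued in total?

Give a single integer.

Acc 1: bank0 row0 -> MISS (open row0); precharges=0
Acc 2: bank1 row4 -> MISS (open row4); precharges=0
Acc 3: bank1 row4 -> HIT
Acc 4: bank0 row4 -> MISS (open row4); precharges=1
Acc 5: bank1 row2 -> MISS (open row2); precharges=2
Acc 6: bank1 row3 -> MISS (open row3); precharges=3
Acc 7: bank1 row2 -> MISS (open row2); precharges=4
Acc 8: bank1 row2 -> HIT
Acc 9: bank0 row3 -> MISS (open row3); precharges=5
Acc 10: bank1 row3 -> MISS (open row3); precharges=6
Acc 11: bank0 row4 -> MISS (open row4); precharges=7
Acc 12: bank0 row3 -> MISS (open row3); precharges=8
Acc 13: bank0 row4 -> MISS (open row4); precharges=9

Answer: 9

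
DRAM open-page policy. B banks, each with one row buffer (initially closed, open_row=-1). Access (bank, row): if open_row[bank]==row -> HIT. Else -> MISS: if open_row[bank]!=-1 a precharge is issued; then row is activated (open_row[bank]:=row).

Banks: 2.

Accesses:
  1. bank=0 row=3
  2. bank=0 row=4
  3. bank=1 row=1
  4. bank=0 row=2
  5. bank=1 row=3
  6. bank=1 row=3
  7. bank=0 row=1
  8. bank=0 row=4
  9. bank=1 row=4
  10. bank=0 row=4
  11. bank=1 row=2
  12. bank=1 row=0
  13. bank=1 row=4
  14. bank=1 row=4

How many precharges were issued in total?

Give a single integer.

Acc 1: bank0 row3 -> MISS (open row3); precharges=0
Acc 2: bank0 row4 -> MISS (open row4); precharges=1
Acc 3: bank1 row1 -> MISS (open row1); precharges=1
Acc 4: bank0 row2 -> MISS (open row2); precharges=2
Acc 5: bank1 row3 -> MISS (open row3); precharges=3
Acc 6: bank1 row3 -> HIT
Acc 7: bank0 row1 -> MISS (open row1); precharges=4
Acc 8: bank0 row4 -> MISS (open row4); precharges=5
Acc 9: bank1 row4 -> MISS (open row4); precharges=6
Acc 10: bank0 row4 -> HIT
Acc 11: bank1 row2 -> MISS (open row2); precharges=7
Acc 12: bank1 row0 -> MISS (open row0); precharges=8
Acc 13: bank1 row4 -> MISS (open row4); precharges=9
Acc 14: bank1 row4 -> HIT

Answer: 9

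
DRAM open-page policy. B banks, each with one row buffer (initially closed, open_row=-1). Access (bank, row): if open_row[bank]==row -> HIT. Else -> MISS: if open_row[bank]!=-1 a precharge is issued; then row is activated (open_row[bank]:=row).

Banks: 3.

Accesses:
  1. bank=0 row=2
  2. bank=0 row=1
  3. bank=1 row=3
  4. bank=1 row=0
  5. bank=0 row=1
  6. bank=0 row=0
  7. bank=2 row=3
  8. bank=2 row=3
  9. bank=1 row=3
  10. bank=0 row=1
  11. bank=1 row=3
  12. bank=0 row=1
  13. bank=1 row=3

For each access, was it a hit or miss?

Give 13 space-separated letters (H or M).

Acc 1: bank0 row2 -> MISS (open row2); precharges=0
Acc 2: bank0 row1 -> MISS (open row1); precharges=1
Acc 3: bank1 row3 -> MISS (open row3); precharges=1
Acc 4: bank1 row0 -> MISS (open row0); precharges=2
Acc 5: bank0 row1 -> HIT
Acc 6: bank0 row0 -> MISS (open row0); precharges=3
Acc 7: bank2 row3 -> MISS (open row3); precharges=3
Acc 8: bank2 row3 -> HIT
Acc 9: bank1 row3 -> MISS (open row3); precharges=4
Acc 10: bank0 row1 -> MISS (open row1); precharges=5
Acc 11: bank1 row3 -> HIT
Acc 12: bank0 row1 -> HIT
Acc 13: bank1 row3 -> HIT

Answer: M M M M H M M H M M H H H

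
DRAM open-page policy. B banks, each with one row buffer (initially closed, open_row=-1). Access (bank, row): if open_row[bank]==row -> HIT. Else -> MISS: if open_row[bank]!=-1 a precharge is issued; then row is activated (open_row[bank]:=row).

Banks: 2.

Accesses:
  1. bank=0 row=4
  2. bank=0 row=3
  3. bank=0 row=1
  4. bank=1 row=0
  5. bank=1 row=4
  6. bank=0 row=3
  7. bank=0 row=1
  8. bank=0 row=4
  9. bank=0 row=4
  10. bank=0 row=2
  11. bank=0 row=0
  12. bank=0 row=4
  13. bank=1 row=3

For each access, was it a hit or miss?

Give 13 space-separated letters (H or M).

Acc 1: bank0 row4 -> MISS (open row4); precharges=0
Acc 2: bank0 row3 -> MISS (open row3); precharges=1
Acc 3: bank0 row1 -> MISS (open row1); precharges=2
Acc 4: bank1 row0 -> MISS (open row0); precharges=2
Acc 5: bank1 row4 -> MISS (open row4); precharges=3
Acc 6: bank0 row3 -> MISS (open row3); precharges=4
Acc 7: bank0 row1 -> MISS (open row1); precharges=5
Acc 8: bank0 row4 -> MISS (open row4); precharges=6
Acc 9: bank0 row4 -> HIT
Acc 10: bank0 row2 -> MISS (open row2); precharges=7
Acc 11: bank0 row0 -> MISS (open row0); precharges=8
Acc 12: bank0 row4 -> MISS (open row4); precharges=9
Acc 13: bank1 row3 -> MISS (open row3); precharges=10

Answer: M M M M M M M M H M M M M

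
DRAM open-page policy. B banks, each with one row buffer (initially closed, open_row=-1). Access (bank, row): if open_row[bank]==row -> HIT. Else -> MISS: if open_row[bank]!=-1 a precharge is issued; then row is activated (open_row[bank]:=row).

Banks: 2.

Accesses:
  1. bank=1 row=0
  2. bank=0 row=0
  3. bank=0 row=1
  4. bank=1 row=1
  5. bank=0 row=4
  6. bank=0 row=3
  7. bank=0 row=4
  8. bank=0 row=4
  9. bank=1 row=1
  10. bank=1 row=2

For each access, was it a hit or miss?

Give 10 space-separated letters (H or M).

Acc 1: bank1 row0 -> MISS (open row0); precharges=0
Acc 2: bank0 row0 -> MISS (open row0); precharges=0
Acc 3: bank0 row1 -> MISS (open row1); precharges=1
Acc 4: bank1 row1 -> MISS (open row1); precharges=2
Acc 5: bank0 row4 -> MISS (open row4); precharges=3
Acc 6: bank0 row3 -> MISS (open row3); precharges=4
Acc 7: bank0 row4 -> MISS (open row4); precharges=5
Acc 8: bank0 row4 -> HIT
Acc 9: bank1 row1 -> HIT
Acc 10: bank1 row2 -> MISS (open row2); precharges=6

Answer: M M M M M M M H H M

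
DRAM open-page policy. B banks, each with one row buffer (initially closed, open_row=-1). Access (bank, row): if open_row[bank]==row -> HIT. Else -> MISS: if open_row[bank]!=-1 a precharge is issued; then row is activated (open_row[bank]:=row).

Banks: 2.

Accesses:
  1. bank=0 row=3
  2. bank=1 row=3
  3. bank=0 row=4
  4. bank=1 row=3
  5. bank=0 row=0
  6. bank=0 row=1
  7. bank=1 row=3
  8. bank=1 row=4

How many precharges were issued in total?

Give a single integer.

Answer: 4

Derivation:
Acc 1: bank0 row3 -> MISS (open row3); precharges=0
Acc 2: bank1 row3 -> MISS (open row3); precharges=0
Acc 3: bank0 row4 -> MISS (open row4); precharges=1
Acc 4: bank1 row3 -> HIT
Acc 5: bank0 row0 -> MISS (open row0); precharges=2
Acc 6: bank0 row1 -> MISS (open row1); precharges=3
Acc 7: bank1 row3 -> HIT
Acc 8: bank1 row4 -> MISS (open row4); precharges=4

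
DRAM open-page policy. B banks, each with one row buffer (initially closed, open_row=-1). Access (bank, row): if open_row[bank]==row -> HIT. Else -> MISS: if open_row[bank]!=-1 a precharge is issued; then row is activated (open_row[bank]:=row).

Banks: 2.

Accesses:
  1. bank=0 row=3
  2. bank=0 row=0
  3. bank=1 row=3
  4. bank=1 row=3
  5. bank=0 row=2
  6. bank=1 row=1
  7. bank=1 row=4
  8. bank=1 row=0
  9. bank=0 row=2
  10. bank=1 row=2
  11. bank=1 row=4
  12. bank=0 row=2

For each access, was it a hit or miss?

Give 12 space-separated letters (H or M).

Answer: M M M H M M M M H M M H

Derivation:
Acc 1: bank0 row3 -> MISS (open row3); precharges=0
Acc 2: bank0 row0 -> MISS (open row0); precharges=1
Acc 3: bank1 row3 -> MISS (open row3); precharges=1
Acc 4: bank1 row3 -> HIT
Acc 5: bank0 row2 -> MISS (open row2); precharges=2
Acc 6: bank1 row1 -> MISS (open row1); precharges=3
Acc 7: bank1 row4 -> MISS (open row4); precharges=4
Acc 8: bank1 row0 -> MISS (open row0); precharges=5
Acc 9: bank0 row2 -> HIT
Acc 10: bank1 row2 -> MISS (open row2); precharges=6
Acc 11: bank1 row4 -> MISS (open row4); precharges=7
Acc 12: bank0 row2 -> HIT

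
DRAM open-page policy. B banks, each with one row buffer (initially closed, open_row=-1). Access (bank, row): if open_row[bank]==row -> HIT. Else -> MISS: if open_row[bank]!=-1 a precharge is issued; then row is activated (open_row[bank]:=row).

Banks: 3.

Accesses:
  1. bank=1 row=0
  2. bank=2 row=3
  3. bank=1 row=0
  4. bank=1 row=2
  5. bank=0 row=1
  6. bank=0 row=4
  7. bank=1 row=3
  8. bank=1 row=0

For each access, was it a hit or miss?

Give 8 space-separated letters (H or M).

Acc 1: bank1 row0 -> MISS (open row0); precharges=0
Acc 2: bank2 row3 -> MISS (open row3); precharges=0
Acc 3: bank1 row0 -> HIT
Acc 4: bank1 row2 -> MISS (open row2); precharges=1
Acc 5: bank0 row1 -> MISS (open row1); precharges=1
Acc 6: bank0 row4 -> MISS (open row4); precharges=2
Acc 7: bank1 row3 -> MISS (open row3); precharges=3
Acc 8: bank1 row0 -> MISS (open row0); precharges=4

Answer: M M H M M M M M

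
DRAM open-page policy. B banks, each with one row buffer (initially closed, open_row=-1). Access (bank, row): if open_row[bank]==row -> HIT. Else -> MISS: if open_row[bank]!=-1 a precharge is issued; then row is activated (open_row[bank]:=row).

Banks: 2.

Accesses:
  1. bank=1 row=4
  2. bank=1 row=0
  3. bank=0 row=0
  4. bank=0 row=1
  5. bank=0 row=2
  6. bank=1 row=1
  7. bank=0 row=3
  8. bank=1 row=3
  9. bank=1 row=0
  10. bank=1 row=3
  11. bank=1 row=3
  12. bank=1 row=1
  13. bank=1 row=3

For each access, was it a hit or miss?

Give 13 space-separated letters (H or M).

Answer: M M M M M M M M M M H M M

Derivation:
Acc 1: bank1 row4 -> MISS (open row4); precharges=0
Acc 2: bank1 row0 -> MISS (open row0); precharges=1
Acc 3: bank0 row0 -> MISS (open row0); precharges=1
Acc 4: bank0 row1 -> MISS (open row1); precharges=2
Acc 5: bank0 row2 -> MISS (open row2); precharges=3
Acc 6: bank1 row1 -> MISS (open row1); precharges=4
Acc 7: bank0 row3 -> MISS (open row3); precharges=5
Acc 8: bank1 row3 -> MISS (open row3); precharges=6
Acc 9: bank1 row0 -> MISS (open row0); precharges=7
Acc 10: bank1 row3 -> MISS (open row3); precharges=8
Acc 11: bank1 row3 -> HIT
Acc 12: bank1 row1 -> MISS (open row1); precharges=9
Acc 13: bank1 row3 -> MISS (open row3); precharges=10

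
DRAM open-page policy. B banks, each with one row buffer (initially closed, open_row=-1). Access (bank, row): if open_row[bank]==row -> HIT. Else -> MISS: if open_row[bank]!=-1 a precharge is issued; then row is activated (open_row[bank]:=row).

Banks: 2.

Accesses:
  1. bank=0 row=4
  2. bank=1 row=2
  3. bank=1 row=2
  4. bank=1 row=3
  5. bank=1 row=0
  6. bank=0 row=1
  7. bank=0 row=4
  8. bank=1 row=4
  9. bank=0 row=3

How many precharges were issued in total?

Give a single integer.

Answer: 6

Derivation:
Acc 1: bank0 row4 -> MISS (open row4); precharges=0
Acc 2: bank1 row2 -> MISS (open row2); precharges=0
Acc 3: bank1 row2 -> HIT
Acc 4: bank1 row3 -> MISS (open row3); precharges=1
Acc 5: bank1 row0 -> MISS (open row0); precharges=2
Acc 6: bank0 row1 -> MISS (open row1); precharges=3
Acc 7: bank0 row4 -> MISS (open row4); precharges=4
Acc 8: bank1 row4 -> MISS (open row4); precharges=5
Acc 9: bank0 row3 -> MISS (open row3); precharges=6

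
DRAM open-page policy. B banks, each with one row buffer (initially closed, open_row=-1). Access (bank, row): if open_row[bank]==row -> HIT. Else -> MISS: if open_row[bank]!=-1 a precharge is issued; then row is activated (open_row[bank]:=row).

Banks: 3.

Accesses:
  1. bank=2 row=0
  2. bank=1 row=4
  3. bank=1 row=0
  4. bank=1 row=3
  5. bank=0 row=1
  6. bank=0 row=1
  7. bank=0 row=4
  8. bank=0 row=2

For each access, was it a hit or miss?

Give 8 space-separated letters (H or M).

Answer: M M M M M H M M

Derivation:
Acc 1: bank2 row0 -> MISS (open row0); precharges=0
Acc 2: bank1 row4 -> MISS (open row4); precharges=0
Acc 3: bank1 row0 -> MISS (open row0); precharges=1
Acc 4: bank1 row3 -> MISS (open row3); precharges=2
Acc 5: bank0 row1 -> MISS (open row1); precharges=2
Acc 6: bank0 row1 -> HIT
Acc 7: bank0 row4 -> MISS (open row4); precharges=3
Acc 8: bank0 row2 -> MISS (open row2); precharges=4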